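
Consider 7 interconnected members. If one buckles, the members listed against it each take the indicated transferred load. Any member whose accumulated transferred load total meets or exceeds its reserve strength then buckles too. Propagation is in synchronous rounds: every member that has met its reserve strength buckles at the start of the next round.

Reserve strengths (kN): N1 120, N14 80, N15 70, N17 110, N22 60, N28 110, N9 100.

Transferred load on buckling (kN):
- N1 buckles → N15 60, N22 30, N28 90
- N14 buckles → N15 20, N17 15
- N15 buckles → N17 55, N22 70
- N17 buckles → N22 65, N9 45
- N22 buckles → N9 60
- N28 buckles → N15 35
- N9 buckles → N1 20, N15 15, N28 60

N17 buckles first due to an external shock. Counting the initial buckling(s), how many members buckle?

Round 1 — N17 buckles (initial).
  N22: +65 → 65 ≥ 60
  N9: +45 → 45 < 100
Round 2 — N22 buckles.
  N9: +60 → 105 ≥ 100
Round 3 — N9 buckles.
  N1: +20 → 20 < 120
  N15: +15 → 15 < 70
  N28: +60 → 60 < 110
No further bucklings.

3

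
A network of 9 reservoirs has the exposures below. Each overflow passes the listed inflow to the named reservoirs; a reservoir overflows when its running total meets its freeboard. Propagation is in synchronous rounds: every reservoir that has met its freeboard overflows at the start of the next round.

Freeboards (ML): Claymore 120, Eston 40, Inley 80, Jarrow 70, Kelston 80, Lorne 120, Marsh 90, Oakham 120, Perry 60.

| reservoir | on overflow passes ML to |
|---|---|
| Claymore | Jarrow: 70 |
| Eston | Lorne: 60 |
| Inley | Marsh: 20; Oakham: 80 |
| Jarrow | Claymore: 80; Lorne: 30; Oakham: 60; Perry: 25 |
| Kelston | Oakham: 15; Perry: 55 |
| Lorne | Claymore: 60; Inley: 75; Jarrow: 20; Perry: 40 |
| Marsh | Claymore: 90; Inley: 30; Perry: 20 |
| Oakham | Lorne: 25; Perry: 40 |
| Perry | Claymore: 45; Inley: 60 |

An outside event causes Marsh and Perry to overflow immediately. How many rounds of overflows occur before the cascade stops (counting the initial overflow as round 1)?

Round 1 — Marsh, Perry overflow (initial).
  Claymore: +90+45 → 135 ≥ 120
  Inley: +30+60 → 90 ≥ 80
Round 2 — Claymore, Inley overflow.
  Jarrow: +70 → 70 ≥ 70
  Oakham: +80 → 80 < 120
Round 3 — Jarrow overflows.
  Lorne: +30 → 30 < 120
  Oakham: +60 → 140 ≥ 120
Round 4 — Oakham overflows.
  Lorne: +25 → 55 < 120
No further overflows.

4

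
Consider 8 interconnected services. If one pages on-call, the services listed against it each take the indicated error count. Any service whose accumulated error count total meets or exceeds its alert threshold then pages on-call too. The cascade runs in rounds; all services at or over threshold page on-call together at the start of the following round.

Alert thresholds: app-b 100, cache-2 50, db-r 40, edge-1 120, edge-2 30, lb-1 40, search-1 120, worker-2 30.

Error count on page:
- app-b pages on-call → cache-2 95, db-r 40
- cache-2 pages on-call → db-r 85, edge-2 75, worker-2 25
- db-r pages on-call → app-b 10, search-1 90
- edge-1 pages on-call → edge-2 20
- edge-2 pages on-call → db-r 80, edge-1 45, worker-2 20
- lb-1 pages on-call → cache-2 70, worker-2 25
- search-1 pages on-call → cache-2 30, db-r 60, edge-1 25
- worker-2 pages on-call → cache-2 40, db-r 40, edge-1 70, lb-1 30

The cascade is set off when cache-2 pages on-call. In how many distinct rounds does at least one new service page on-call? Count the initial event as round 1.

3

Round 1 — cache-2 pages on-call (initial).
  db-r: +85 → 85 ≥ 40
  edge-2: +75 → 75 ≥ 30
  worker-2: +25 → 25 < 30
Round 2 — db-r, edge-2 page on-call.
  app-b: +10 → 10 < 100
  edge-1: +45 → 45 < 120
  search-1: +90 → 90 < 120
  worker-2: +20 → 45 ≥ 30
Round 3 — worker-2 pages on-call.
  edge-1: +70 → 115 < 120
  lb-1: +30 → 30 < 40
No further pages.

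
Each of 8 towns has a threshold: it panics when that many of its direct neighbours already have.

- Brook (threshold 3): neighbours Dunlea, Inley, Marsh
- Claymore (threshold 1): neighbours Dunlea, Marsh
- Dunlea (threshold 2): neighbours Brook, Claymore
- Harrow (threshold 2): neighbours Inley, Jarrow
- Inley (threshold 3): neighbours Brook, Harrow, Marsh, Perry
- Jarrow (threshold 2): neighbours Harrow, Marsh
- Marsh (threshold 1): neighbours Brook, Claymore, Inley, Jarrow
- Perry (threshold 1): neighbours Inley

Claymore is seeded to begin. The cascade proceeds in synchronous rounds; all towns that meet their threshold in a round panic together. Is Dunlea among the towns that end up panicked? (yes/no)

Round 1 — Claymore panics (initial).
Round 2 — checking thresholds:
  Dunlea: 1 of 2 neighbours < 2, below threshold.
  Marsh: 1 of 4 neighbours ≥ 1, panics.
Round 3 — no new panics; cascade stops.

no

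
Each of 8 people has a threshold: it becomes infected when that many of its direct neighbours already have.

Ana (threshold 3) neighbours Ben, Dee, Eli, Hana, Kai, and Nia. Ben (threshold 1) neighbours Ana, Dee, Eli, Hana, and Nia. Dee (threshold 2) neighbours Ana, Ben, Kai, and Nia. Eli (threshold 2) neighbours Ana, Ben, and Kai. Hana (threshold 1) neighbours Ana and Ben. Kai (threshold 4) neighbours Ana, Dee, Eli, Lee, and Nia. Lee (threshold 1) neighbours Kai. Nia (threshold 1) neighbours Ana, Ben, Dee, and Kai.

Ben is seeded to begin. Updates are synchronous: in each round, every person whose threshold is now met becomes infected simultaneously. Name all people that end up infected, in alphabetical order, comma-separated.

Round 1 — Ben becomes infected (initial).
Round 2 — checking thresholds:
  Ana: 1 of 6 neighbours < 3, not yet.
  Dee: 1 of 4 neighbours < 2, not yet.
  Eli: 1 of 3 neighbours < 2, not yet.
  Hana: 1 of 2 neighbours ≥ 1, becomes infected.
  Nia: 1 of 4 neighbours ≥ 1, becomes infected.
Round 3 — checking thresholds:
  Ana: 3 of 6 neighbours ≥ 3, becomes infected.
  Dee: 2 of 4 neighbours ≥ 2, becomes infected.
  Eli: 1 of 3 neighbours < 2, not yet.
  Kai: 1 of 5 neighbours < 4, not yet.
Round 4 — checking thresholds:
  Eli: 2 of 3 neighbours ≥ 2, becomes infected.
  Kai: 3 of 5 neighbours < 4, not yet.
Round 5 — checking thresholds:
  Kai: 4 of 5 neighbours ≥ 4, becomes infected.
Round 6 — checking thresholds:
  Lee: 1 of 1 neighbours ≥ 1, becomes infected.
Round 7 — no new infections; cascade stops.

Ana, Ben, Dee, Eli, Hana, Kai, Lee, Nia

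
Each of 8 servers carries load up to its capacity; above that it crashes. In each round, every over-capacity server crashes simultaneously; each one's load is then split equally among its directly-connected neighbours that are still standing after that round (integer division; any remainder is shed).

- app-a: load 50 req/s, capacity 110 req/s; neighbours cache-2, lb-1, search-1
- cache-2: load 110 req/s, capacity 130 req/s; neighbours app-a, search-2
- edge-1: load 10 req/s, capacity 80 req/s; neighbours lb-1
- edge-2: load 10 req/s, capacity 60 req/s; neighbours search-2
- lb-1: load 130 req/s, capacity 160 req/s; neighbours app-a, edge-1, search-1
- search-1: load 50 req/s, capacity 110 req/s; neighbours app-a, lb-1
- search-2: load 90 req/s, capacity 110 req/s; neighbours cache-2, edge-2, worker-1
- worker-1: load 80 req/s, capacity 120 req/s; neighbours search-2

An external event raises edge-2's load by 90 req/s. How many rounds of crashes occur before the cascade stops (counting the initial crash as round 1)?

Round 1 — edge-2 at 100 > 60. edge-2 crashes.
  edge-2 sheds 100 req/s to search-2: 100 each.
    search-2: 90+100 = 190 > 110
Round 2 — search-2 crashes.
  search-2 sheds 190 req/s to cache-2, worker-1: 95 each.
    cache-2: 110+95 = 205 > 130
    worker-1: 80+95 = 175 > 120
Round 3 — cache-2, worker-1 crash.
  cache-2 sheds 205 req/s to app-a: 205 each.
    app-a: 50+205 = 255 > 110
  worker-1 sheds 175 req/s: no online neighbours, lost.
Round 4 — app-a crashes.
  app-a sheds 255 req/s to lb-1, search-1: 127 each (1 lost).
    lb-1: 130+127 = 257 > 160
    search-1: 50+127 = 177 > 110
Round 5 — lb-1, search-1 crash.
  lb-1 sheds 257 req/s to edge-1: 257 each.
    edge-1: 10+257 = 267 > 80
  search-1 sheds 177 req/s: no online neighbours, lost.
Round 6 — edge-1 crashes.
  edge-1 sheds 267 req/s: no online neighbours, lost.
No further crashes.

6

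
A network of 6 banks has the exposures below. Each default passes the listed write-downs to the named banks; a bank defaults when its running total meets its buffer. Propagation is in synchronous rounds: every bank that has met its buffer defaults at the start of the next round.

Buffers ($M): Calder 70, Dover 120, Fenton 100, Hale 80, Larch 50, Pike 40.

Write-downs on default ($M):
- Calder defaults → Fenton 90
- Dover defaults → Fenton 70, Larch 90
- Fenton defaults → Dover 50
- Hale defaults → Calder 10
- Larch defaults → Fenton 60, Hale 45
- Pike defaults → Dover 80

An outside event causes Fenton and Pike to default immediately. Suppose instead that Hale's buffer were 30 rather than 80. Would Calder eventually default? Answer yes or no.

no

With Hale's buffer at 30:
Round 1 — Fenton, Pike default (initial).
  Dover: +50+80 → 130 ≥ 120
Round 2 — Dover defaults.
  Larch: +90 → 90 ≥ 50
Round 3 — Larch defaults.
  Hale: +45 → 45 ≥ 30
Round 4 — Hale defaults.
  Calder: +10 → 10 < 70
No further defaults.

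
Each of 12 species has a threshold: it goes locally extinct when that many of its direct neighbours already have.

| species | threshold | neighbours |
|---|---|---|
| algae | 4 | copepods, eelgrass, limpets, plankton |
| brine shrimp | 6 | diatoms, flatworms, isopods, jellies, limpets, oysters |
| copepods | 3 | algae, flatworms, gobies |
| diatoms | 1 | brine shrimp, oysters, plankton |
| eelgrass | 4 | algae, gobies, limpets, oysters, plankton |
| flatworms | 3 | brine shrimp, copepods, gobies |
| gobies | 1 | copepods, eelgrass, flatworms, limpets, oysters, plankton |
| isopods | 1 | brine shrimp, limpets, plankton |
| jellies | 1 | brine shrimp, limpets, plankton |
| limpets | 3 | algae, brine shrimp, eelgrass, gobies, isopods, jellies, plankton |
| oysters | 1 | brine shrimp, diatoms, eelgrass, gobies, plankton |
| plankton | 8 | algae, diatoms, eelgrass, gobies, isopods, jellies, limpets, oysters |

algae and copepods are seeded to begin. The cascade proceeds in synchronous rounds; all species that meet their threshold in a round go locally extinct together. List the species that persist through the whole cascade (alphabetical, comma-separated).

Round 1 — algae, copepods go locally extinct (initial).
Round 2 — checking thresholds:
  eelgrass: 1 of 5 neighbours < 4, not yet.
  flatworms: 1 of 3 neighbours < 3, not yet.
  gobies: 1 of 6 neighbours ≥ 1, goes locally extinct.
  limpets: 1 of 7 neighbours < 3, not yet.
  plankton: 1 of 8 neighbours < 8, not yet.
Round 3 — checking thresholds:
  eelgrass: 2 of 5 neighbours < 4, not yet.
  flatworms: 2 of 3 neighbours < 3, not yet.
  limpets: 2 of 7 neighbours < 3, not yet.
  oysters: 1 of 5 neighbours ≥ 1, goes locally extinct.
  plankton: 2 of 8 neighbours < 8, not yet.
Round 4 — checking thresholds:
  brine shrimp: 1 of 6 neighbours < 6, not yet.
  diatoms: 1 of 3 neighbours ≥ 1, goes locally extinct.
  eelgrass: 3 of 5 neighbours < 4, not yet.
  flatworms: 2 of 3 neighbours < 3, not yet.
  limpets: 2 of 7 neighbours < 3, not yet.
  plankton: 3 of 8 neighbours < 8, not yet.
Round 5 — no new extinctions; cascade stops.

brine shrimp, eelgrass, flatworms, isopods, jellies, limpets, plankton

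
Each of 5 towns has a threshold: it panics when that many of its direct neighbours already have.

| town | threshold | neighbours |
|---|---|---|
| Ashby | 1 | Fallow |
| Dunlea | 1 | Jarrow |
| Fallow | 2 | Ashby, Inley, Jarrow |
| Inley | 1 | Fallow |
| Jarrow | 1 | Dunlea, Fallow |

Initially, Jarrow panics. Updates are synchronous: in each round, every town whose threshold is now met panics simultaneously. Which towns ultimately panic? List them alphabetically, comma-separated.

Round 1 — Jarrow panics (initial).
Round 2 — checking thresholds:
  Dunlea: 1 of 1 neighbours ≥ 1, panics.
  Fallow: 1 of 3 neighbours < 2, below threshold.
Round 3 — no new panics; cascade stops.

Dunlea, Jarrow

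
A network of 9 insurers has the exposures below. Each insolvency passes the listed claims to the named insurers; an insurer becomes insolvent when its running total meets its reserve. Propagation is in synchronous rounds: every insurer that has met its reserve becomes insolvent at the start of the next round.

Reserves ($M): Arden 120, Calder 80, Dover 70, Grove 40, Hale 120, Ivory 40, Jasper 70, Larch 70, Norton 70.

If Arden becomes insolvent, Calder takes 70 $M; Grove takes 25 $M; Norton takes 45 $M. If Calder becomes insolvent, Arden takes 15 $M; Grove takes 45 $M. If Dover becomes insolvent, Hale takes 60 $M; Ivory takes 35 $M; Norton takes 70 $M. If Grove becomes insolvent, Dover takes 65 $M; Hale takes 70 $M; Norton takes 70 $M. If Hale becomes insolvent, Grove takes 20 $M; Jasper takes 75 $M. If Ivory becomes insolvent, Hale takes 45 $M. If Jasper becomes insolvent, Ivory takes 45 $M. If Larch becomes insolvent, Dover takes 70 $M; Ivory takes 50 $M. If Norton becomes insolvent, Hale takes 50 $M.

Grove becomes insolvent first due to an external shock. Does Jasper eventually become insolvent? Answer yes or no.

Round 1 — Grove becomes insolvent (initial).
  Dover: +65 → 65 < 70
  Hale: +70 → 70 < 120
  Norton: +70 → 70 ≥ 70
Round 2 — Norton becomes insolvent.
  Hale: +50 → 120 ≥ 120
Round 3 — Hale becomes insolvent.
  Jasper: +75 → 75 ≥ 70
Round 4 — Jasper becomes insolvent.
  Ivory: +45 → 45 ≥ 40
Round 5 — Ivory becomes insolvent.
No further insolvencies.

yes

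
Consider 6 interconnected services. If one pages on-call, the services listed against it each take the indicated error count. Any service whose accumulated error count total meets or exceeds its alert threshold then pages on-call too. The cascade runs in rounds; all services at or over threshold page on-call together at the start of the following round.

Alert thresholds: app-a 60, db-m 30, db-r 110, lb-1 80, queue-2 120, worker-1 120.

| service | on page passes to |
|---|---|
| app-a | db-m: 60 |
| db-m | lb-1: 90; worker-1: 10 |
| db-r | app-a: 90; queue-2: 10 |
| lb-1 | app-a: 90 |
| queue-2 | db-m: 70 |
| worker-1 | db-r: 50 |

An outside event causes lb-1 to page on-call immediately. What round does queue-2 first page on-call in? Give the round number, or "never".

Round 1 — lb-1 pages on-call (initial).
  app-a: +90 → 90 ≥ 60
Round 2 — app-a pages on-call.
  db-m: +60 → 60 ≥ 30
Round 3 — db-m pages on-call.
  worker-1: +10 → 10 < 120
No further pages.

never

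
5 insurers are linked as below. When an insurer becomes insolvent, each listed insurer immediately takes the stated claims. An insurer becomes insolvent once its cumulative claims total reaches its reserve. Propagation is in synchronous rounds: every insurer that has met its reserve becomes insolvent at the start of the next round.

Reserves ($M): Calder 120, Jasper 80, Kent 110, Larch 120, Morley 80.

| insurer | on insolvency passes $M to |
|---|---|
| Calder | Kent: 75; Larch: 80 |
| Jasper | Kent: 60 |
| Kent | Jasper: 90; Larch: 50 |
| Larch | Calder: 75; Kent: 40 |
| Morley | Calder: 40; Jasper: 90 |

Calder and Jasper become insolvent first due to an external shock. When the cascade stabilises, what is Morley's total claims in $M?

0

Round 1 — Calder, Jasper become insolvent (initial).
  Kent: +75+60 → 135 ≥ 110
  Larch: +80 → 80 < 120
Round 2 — Kent becomes insolvent.
  Larch: +50 → 130 ≥ 120
Round 3 — Larch becomes insolvent.
No further insolvencies.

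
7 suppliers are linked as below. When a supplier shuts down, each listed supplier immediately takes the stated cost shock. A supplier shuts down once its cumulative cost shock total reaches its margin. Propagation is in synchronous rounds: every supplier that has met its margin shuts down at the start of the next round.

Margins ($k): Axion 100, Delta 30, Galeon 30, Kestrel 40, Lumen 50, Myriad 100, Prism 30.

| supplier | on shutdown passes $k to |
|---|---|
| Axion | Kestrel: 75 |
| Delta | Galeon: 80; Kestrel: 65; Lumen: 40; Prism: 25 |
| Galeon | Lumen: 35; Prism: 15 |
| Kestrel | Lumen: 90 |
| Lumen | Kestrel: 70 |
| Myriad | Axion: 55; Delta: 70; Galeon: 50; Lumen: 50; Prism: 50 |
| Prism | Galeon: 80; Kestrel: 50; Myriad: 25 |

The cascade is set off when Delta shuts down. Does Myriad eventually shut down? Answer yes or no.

no

Round 1 — Delta shuts down (initial).
  Galeon: +80 → 80 ≥ 30
  Kestrel: +65 → 65 ≥ 40
  Lumen: +40 → 40 < 50
  Prism: +25 → 25 < 30
Round 2 — Galeon, Kestrel shut down.
  Lumen: +35+90 → 165 ≥ 50
  Prism: +15 → 40 ≥ 30
Round 3 — Lumen, Prism shut down.
  Myriad: +25 → 25 < 100
No further shutdowns.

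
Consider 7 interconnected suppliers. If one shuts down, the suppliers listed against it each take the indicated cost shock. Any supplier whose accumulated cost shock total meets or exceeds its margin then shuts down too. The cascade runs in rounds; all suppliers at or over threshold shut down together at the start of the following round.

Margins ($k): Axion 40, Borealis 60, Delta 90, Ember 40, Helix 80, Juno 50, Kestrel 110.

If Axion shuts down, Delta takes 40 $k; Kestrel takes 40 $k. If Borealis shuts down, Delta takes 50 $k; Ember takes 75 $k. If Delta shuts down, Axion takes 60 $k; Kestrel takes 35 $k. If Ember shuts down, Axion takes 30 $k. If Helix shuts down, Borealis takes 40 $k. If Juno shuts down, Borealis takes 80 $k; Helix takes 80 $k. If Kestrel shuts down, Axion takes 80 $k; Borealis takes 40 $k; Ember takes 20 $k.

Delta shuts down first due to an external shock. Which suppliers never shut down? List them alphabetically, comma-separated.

Round 1 — Delta shuts down (initial).
  Axion: +60 → 60 ≥ 40
  Kestrel: +35 → 35 < 110
Round 2 — Axion shuts down.
  Kestrel: +40 → 75 < 110
No further shutdowns.

Borealis, Ember, Helix, Juno, Kestrel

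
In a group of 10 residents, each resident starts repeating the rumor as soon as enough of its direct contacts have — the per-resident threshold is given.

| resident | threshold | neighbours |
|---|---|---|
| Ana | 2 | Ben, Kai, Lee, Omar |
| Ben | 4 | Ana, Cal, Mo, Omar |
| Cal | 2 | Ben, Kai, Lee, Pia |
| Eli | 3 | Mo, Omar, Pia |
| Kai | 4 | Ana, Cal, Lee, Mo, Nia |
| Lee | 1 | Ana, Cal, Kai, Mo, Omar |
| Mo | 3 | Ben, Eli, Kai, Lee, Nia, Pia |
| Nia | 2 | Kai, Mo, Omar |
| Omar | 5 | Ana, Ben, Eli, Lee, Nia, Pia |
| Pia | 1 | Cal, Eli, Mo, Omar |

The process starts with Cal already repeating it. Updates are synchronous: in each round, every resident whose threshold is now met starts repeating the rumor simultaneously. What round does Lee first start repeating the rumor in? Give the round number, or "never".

Round 1 — Cal starts repeating the rumor (initial).
Round 2 — checking thresholds:
  Ben: 1 of 4 neighbours < 4, below threshold.
  Kai: 1 of 5 neighbours < 4, below threshold.
  Lee: 1 of 5 neighbours ≥ 1, starts repeating the rumor.
  Pia: 1 of 4 neighbours ≥ 1, starts repeating the rumor.
Round 3 — no new spreads; cascade stops.

2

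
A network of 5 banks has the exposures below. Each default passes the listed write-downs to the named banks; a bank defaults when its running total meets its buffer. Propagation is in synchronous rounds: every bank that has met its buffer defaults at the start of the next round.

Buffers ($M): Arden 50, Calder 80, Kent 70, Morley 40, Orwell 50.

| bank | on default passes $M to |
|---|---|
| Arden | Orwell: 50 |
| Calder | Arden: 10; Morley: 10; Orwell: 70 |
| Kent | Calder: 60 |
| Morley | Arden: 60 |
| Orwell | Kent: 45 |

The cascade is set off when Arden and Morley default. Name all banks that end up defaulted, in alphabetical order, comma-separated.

Round 1 — Arden, Morley default (initial).
  Orwell: +50 → 50 ≥ 50
Round 2 — Orwell defaults.
  Kent: +45 → 45 < 70
No further defaults.

Arden, Morley, Orwell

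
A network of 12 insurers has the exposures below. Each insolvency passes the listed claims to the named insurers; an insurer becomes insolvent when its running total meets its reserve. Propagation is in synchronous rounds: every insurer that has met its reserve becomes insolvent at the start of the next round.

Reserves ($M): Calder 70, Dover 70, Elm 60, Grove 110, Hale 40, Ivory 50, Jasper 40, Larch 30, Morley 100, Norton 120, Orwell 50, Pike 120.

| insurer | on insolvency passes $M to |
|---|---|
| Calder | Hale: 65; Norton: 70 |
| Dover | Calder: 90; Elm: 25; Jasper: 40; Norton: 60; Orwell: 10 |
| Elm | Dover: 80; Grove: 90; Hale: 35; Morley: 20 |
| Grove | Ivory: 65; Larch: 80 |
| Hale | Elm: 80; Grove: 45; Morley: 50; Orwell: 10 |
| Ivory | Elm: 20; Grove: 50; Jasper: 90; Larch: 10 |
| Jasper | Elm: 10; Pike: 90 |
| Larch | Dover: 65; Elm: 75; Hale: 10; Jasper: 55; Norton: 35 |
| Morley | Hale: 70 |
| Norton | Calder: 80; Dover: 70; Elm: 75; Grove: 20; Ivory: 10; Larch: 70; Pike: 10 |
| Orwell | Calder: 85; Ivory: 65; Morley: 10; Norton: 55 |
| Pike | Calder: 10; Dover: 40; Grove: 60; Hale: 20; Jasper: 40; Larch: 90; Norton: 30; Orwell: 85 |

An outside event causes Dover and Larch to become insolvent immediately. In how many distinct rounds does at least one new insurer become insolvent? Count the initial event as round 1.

5

Round 1 — Dover, Larch become insolvent (initial).
  Calder: +90 → 90 ≥ 70
  Elm: +25+75 → 100 ≥ 60
  Hale: +10 → 10 < 40
  Jasper: +40+55 → 95 ≥ 40
  Norton: +60+35 → 95 < 120
  Orwell: +10 → 10 < 50
Round 2 — Calder, Elm, Jasper become insolvent.
  Grove: +90 → 90 < 110
  Hale: +65+35 → 110 ≥ 40
  Morley: +20 → 20 < 100
  Norton: +70 → 165 ≥ 120
  Pike: +90 → 90 < 120
Round 3 — Hale, Norton become insolvent.
  Grove: +45+20 → 155 ≥ 110
  Ivory: +10 → 10 < 50
  Morley: +50 → 70 < 100
  Orwell: +10 → 20 < 50
  Pike: +10 → 100 < 120
Round 4 — Grove becomes insolvent.
  Ivory: +65 → 75 ≥ 50
Round 5 — Ivory becomes insolvent.
No further insolvencies.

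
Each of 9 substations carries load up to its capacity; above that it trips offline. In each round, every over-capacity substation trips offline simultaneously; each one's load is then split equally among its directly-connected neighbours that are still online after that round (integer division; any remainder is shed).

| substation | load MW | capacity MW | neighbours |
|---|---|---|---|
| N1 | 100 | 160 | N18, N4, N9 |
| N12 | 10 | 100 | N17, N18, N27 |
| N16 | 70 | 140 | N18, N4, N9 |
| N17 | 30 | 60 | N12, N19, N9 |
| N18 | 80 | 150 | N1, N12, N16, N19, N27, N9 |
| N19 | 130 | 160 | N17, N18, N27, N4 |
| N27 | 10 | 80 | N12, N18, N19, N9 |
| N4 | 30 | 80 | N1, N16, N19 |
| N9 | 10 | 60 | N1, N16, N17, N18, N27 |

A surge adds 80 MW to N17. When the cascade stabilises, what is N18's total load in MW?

135

Round 1 — N17 at 110 > 60. N17 trips offline.
  N17 sheds 110 MW to N12, N19, N9: 36 each (2 lost).
    N12: 10+36 = 46 ≤ 100
    N19: 130+36 = 166 > 160
    N9: 10+36 = 46 ≤ 60
Round 2 — N19 trips offline.
  N19 sheds 166 MW to N18, N27, N4: 55 each (1 lost).
    N18: 80+55 = 135 ≤ 150
    N27: 10+55 = 65 ≤ 80
    N4: 30+55 = 85 > 80
Round 3 — N4 trips offline.
  N4 sheds 85 MW to N1, N16: 42 each (1 lost).
    N1: 100+42 = 142 ≤ 160
    N16: 70+42 = 112 ≤ 140
No further trips.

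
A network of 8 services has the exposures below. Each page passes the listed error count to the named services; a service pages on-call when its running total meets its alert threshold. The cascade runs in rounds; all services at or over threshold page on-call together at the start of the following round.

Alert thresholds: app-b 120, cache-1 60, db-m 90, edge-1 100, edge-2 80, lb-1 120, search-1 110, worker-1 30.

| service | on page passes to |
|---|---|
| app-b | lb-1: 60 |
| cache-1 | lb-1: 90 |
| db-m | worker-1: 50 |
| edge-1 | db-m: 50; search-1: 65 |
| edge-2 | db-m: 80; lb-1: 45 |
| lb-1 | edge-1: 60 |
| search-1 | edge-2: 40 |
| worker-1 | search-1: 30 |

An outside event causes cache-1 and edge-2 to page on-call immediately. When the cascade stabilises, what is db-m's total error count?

Round 1 — cache-1, edge-2 page on-call (initial).
  db-m: +80 → 80 < 90
  lb-1: +90+45 → 135 ≥ 120
Round 2 — lb-1 pages on-call.
  edge-1: +60 → 60 < 100
No further pages.

80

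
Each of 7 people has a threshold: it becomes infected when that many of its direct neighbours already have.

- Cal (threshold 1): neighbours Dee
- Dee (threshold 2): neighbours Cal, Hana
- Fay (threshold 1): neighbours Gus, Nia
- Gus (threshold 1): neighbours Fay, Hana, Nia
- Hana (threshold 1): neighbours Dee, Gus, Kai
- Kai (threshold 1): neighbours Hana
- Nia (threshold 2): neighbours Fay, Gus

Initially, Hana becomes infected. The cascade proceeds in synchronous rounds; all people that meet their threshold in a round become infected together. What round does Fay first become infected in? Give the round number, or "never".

3

Round 1 — Hana becomes infected (initial).
Round 2 — checking thresholds:
  Dee: 1 of 2 neighbours < 2, holds.
  Gus: 1 of 3 neighbours ≥ 1, becomes infected.
  Kai: 1 of 1 neighbours ≥ 1, becomes infected.
Round 3 — checking thresholds:
  Dee: 1 of 2 neighbours < 2, holds.
  Fay: 1 of 2 neighbours ≥ 1, becomes infected.
  Nia: 1 of 2 neighbours < 2, holds.
Round 4 — checking thresholds:
  Dee: 1 of 2 neighbours < 2, holds.
  Nia: 2 of 2 neighbours ≥ 2, becomes infected.
Round 5 — no new infections; cascade stops.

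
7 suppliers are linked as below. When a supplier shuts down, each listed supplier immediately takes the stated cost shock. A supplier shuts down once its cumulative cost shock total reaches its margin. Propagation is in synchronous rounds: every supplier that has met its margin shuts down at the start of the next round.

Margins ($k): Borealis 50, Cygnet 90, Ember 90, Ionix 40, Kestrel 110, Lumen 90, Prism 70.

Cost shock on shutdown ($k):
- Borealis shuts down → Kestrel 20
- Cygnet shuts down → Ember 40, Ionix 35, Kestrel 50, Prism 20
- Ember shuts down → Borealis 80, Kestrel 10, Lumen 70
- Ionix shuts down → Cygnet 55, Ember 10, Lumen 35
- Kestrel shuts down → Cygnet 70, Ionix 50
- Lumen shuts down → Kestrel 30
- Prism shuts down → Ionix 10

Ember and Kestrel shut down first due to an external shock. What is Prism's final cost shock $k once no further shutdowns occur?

20

Round 1 — Ember, Kestrel shut down (initial).
  Borealis: +80 → 80 ≥ 50
  Cygnet: +70 → 70 < 90
  Ionix: +50 → 50 ≥ 40
  Lumen: +70 → 70 < 90
Round 2 — Borealis, Ionix shut down.
  Cygnet: +55 → 125 ≥ 90
  Lumen: +35 → 105 ≥ 90
Round 3 — Cygnet, Lumen shut down.
  Prism: +20 → 20 < 70
No further shutdowns.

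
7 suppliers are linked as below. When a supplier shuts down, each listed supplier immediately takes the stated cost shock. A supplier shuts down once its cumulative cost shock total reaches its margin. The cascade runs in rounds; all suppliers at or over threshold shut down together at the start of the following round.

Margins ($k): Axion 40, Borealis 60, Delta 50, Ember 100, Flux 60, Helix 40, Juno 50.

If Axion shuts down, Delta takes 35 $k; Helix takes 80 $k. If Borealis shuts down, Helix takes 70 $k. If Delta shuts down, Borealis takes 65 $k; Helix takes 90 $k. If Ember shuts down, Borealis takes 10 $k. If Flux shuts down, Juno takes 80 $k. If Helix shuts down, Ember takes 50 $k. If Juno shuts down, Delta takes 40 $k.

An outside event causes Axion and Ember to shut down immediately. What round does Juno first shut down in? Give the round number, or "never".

Round 1 — Axion, Ember shut down (initial).
  Borealis: +10 → 10 < 60
  Delta: +35 → 35 < 50
  Helix: +80 → 80 ≥ 40
Round 2 — Helix shuts down.
No further shutdowns.

never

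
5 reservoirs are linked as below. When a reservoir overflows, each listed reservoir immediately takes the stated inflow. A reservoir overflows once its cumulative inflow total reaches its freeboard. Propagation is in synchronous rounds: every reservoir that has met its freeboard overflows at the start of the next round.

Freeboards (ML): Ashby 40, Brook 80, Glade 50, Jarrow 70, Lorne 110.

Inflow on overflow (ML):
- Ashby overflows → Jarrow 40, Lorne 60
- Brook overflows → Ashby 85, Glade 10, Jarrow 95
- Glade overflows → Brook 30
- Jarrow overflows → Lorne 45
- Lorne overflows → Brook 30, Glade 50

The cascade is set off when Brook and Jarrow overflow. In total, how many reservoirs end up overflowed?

Round 1 — Brook, Jarrow overflow (initial).
  Ashby: +85 → 85 ≥ 40
  Glade: +10 → 10 < 50
  Lorne: +45 → 45 < 110
Round 2 — Ashby overflows.
  Lorne: +60 → 105 < 110
No further overflows.

3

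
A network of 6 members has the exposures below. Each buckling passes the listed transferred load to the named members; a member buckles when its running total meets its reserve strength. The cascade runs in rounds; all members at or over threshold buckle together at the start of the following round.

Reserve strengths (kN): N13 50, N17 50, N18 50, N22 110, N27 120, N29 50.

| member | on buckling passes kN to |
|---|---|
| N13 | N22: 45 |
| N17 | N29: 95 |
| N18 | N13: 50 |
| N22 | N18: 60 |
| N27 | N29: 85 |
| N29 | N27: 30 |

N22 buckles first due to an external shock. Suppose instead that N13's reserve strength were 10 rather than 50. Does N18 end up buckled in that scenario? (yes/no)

yes

With N13's reserve strength at 10:
Round 1 — N22 buckles (initial).
  N18: +60 → 60 ≥ 50
Round 2 — N18 buckles.
  N13: +50 → 50 ≥ 10
Round 3 — N13 buckles.
No further bucklings.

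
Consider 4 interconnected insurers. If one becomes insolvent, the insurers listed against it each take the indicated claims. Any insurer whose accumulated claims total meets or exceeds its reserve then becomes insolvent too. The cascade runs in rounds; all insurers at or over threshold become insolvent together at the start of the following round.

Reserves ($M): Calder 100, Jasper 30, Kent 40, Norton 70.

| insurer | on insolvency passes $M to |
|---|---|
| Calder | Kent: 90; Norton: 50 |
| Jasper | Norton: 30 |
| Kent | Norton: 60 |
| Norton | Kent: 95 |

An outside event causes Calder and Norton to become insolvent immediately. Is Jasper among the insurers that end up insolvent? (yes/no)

Round 1 — Calder, Norton become insolvent (initial).
  Kent: +90+95 → 185 ≥ 40
Round 2 — Kent becomes insolvent.
No further insolvencies.

no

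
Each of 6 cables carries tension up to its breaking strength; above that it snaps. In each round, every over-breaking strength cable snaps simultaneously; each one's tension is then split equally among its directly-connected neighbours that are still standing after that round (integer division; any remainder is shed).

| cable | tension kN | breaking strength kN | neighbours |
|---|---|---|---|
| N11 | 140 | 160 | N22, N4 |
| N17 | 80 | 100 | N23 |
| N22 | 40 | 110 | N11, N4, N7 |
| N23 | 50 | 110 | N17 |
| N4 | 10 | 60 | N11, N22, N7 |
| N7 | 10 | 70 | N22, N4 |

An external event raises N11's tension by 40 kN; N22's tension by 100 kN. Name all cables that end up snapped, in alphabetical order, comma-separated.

Round 1 — N11 at 180 > 160; N22 at 140 > 110. N11, N22 snap.
  N11 sheds 180 kN to N4: 180 each.
    N4: 10+180 = 190 > 60
  N22 sheds 140 kN to N4, N7: 70 each.
    N4: 190+70 = 260 > 60
    N7: 10+70 = 80 > 70
Round 2 — N4, N7 snap.
  N4 sheds 260 kN: no online neighbours, lost.
  N7 sheds 80 kN: no online neighbours, lost.
No further breaks.

N11, N22, N4, N7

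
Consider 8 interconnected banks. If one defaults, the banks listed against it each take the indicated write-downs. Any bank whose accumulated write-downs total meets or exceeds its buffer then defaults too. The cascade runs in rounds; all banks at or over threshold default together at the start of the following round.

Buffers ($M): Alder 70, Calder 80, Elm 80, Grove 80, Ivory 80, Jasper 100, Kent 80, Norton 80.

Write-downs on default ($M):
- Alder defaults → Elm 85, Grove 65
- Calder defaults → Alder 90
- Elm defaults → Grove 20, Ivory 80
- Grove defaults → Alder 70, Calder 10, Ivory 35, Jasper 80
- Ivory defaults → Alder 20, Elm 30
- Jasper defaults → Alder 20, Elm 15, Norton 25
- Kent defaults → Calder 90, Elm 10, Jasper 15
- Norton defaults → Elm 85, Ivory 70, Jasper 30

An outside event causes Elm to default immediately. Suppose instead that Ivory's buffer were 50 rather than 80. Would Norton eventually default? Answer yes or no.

With Ivory's buffer at 50:
Round 1 — Elm defaults (initial).
  Grove: +20 → 20 < 80
  Ivory: +80 → 80 ≥ 50
Round 2 — Ivory defaults.
  Alder: +20 → 20 < 70
No further defaults.

no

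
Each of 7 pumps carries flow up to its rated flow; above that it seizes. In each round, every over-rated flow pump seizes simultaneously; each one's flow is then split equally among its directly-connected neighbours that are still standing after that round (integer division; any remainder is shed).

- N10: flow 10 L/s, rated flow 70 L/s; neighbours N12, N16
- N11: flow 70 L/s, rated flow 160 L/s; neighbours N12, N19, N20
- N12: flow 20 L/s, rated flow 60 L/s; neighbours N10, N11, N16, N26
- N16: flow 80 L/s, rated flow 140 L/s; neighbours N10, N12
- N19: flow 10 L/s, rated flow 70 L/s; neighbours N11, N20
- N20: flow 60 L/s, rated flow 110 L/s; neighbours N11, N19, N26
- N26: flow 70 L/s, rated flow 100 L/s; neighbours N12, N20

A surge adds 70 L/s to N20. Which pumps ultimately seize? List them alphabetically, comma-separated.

N12, N20, N26

Round 1 — N20 at 130 > 110. N20 seizes.
  N20 sheds 130 L/s to N11, N19, N26: 43 each (1 lost).
    N11: 70+43 = 113 ≤ 160
    N19: 10+43 = 53 ≤ 70
    N26: 70+43 = 113 > 100
Round 2 — N26 seizes.
  N26 sheds 113 L/s to N12: 113 each.
    N12: 20+113 = 133 > 60
Round 3 — N12 seizes.
  N12 sheds 133 L/s to N10, N11, N16: 44 each (1 lost).
    N10: 10+44 = 54 ≤ 70
    N11: 113+44 = 157 ≤ 160
    N16: 80+44 = 124 ≤ 140
No further seizures.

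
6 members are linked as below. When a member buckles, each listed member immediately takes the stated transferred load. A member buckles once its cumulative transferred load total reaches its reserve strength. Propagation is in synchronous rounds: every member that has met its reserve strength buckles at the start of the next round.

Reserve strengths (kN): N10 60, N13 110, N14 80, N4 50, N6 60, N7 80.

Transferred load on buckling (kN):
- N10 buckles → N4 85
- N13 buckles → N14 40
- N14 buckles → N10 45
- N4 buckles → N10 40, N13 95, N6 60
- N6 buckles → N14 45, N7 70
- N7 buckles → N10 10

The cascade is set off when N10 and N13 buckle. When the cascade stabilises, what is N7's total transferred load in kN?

Round 1 — N10, N13 buckle (initial).
  N14: +40 → 40 < 80
  N4: +85 → 85 ≥ 50
Round 2 — N4 buckles.
  N6: +60 → 60 ≥ 60
Round 3 — N6 buckles.
  N14: +45 → 85 ≥ 80
  N7: +70 → 70 < 80
Round 4 — N14 buckles.
No further bucklings.

70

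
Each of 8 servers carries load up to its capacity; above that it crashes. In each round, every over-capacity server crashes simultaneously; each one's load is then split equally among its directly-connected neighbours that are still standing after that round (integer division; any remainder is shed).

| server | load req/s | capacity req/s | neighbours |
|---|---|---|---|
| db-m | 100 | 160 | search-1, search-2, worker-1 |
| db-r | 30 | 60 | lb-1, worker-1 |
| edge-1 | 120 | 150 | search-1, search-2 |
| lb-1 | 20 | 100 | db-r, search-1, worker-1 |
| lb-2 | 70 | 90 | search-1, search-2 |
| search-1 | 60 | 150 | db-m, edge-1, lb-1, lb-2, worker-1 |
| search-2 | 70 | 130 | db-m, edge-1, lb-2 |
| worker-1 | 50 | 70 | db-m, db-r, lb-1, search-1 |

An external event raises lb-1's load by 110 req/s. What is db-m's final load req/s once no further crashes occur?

146

Round 1 — lb-1 at 130 > 100. lb-1 crashes.
  lb-1 sheds 130 req/s to db-r, search-1, worker-1: 43 each (1 lost).
    db-r: 30+43 = 73 > 60
    search-1: 60+43 = 103 ≤ 150
    worker-1: 50+43 = 93 > 70
Round 2 — db-r, worker-1 crash.
  db-r sheds 73 req/s: no online neighbours, lost.
  worker-1 sheds 93 req/s to db-m, search-1: 46 each (1 lost).
    db-m: 100+46 = 146 ≤ 160
    search-1: 103+46 = 149 ≤ 150
No further crashes.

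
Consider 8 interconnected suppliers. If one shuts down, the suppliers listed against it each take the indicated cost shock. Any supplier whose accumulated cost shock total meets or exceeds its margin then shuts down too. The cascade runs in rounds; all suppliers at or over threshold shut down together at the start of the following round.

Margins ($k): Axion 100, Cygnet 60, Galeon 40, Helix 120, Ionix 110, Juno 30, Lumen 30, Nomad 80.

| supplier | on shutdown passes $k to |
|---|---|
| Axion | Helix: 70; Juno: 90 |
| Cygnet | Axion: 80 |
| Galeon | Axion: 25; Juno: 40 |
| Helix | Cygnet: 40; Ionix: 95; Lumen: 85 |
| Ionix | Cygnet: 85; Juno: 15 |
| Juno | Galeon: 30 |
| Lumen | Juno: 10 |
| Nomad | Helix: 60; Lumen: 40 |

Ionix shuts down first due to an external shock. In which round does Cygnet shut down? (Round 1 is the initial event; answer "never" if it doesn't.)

Round 1 — Ionix shuts down (initial).
  Cygnet: +85 → 85 ≥ 60
  Juno: +15 → 15 < 30
Round 2 — Cygnet shuts down.
  Axion: +80 → 80 < 100
No further shutdowns.

2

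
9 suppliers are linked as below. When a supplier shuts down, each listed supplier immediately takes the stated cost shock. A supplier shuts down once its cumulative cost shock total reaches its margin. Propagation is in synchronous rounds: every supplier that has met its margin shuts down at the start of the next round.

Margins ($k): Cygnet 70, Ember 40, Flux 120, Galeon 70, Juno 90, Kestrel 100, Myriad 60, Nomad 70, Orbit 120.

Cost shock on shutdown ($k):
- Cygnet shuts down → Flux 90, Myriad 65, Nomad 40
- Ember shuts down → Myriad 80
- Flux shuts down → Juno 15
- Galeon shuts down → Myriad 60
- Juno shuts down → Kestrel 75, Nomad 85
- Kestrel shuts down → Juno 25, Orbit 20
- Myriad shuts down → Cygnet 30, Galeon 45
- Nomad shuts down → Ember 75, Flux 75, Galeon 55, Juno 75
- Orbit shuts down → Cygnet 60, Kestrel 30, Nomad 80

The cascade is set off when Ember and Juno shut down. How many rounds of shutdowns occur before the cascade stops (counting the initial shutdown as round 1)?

Round 1 — Ember, Juno shut down (initial).
  Kestrel: +75 → 75 < 100
  Myriad: +80 → 80 ≥ 60
  Nomad: +85 → 85 ≥ 70
Round 2 — Myriad, Nomad shut down.
  Cygnet: +30 → 30 < 70
  Flux: +75 → 75 < 120
  Galeon: +45+55 → 100 ≥ 70
Round 3 — Galeon shuts down.
No further shutdowns.

3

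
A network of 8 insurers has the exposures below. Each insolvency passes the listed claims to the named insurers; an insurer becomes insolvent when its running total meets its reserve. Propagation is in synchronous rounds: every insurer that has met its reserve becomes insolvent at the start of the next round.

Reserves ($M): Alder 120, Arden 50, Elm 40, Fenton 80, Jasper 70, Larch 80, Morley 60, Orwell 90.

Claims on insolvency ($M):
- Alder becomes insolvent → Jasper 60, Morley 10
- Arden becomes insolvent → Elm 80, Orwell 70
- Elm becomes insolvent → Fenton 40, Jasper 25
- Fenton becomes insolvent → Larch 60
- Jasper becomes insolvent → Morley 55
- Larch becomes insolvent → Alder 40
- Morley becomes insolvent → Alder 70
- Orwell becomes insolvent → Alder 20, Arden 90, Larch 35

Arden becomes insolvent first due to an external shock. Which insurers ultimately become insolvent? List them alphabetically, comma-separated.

Arden, Elm

Round 1 — Arden becomes insolvent (initial).
  Elm: +80 → 80 ≥ 40
  Orwell: +70 → 70 < 90
Round 2 — Elm becomes insolvent.
  Fenton: +40 → 40 < 80
  Jasper: +25 → 25 < 70
No further insolvencies.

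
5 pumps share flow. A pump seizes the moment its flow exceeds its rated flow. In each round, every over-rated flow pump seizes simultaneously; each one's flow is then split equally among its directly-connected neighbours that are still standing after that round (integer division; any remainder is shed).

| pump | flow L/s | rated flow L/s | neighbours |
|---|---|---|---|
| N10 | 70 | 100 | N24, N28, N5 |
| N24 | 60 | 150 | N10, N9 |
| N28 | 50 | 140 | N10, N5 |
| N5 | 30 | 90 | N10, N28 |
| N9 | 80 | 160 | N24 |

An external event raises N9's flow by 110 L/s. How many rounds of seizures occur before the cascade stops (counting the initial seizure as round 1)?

Round 1 — N9 at 190 > 160. N9 seizes.
  N9 sheds 190 L/s to N24: 190 each.
    N24: 60+190 = 250 > 150
Round 2 — N24 seizes.
  N24 sheds 250 L/s to N10: 250 each.
    N10: 70+250 = 320 > 100
Round 3 — N10 seizes.
  N10 sheds 320 L/s to N28, N5: 160 each.
    N28: 50+160 = 210 > 140
    N5: 30+160 = 190 > 90
Round 4 — N28, N5 seize.
  N28 sheds 210 L/s: no online neighbours, lost.
  N5 sheds 190 L/s: no online neighbours, lost.
No further seizures.

4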